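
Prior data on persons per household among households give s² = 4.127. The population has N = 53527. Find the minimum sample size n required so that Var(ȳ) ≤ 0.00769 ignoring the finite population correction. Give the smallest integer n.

537

Without fpc, n₀ = s²/D = 4.127/0.00769 = 536.6710.
Rounding up, n = 537.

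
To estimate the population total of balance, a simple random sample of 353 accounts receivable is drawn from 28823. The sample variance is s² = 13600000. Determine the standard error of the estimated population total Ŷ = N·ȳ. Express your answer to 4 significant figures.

5.623 × 10^6

Var(Ŷ) = N²·Var(ȳ) = N²·(1 − n/N)·s²/n.
f = 353/28823 = 0.01224716; Var(ȳ) = 0.98775284·13600000/353 = 38055.067.
Var(Ŷ) = 28823² · 38055.067 = 3.161483 × 10^13.
SE(Ŷ) = √(3.161483 × 10^13) = 5.623 × 10^6.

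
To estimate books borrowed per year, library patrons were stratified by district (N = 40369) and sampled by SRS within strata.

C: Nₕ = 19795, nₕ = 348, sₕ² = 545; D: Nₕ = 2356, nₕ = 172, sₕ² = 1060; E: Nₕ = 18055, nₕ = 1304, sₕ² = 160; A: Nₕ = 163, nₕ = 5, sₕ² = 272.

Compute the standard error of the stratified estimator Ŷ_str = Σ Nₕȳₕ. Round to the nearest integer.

Var(Ŷ_str) = Σₕ Nₕ²(1 − fₕ)sₕ²/nₕ.
C: 19795²·(1 − 348/19795)·545/348 = 6.0287237 × 10^8.
D: 2356²·(1 − 172/2356)·1060/172 = 3.1710664 × 10^7.
E: 18055²·(1 − 1304/18055)·160/1304 = 3.7109117 × 10^7.
A: 163²·(1 − 5/163)·272/5 = 1.4010176 × 10^6.
Sum = 6.7309317 × 10^8.
SE = √(6.7309317 × 10^8) = 25944.

25944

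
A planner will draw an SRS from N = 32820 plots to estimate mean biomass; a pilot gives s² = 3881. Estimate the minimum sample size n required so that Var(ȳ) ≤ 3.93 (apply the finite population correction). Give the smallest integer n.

Without fpc, n₀ = s²/D = 3881/3.93 = 987.5318.
With fpc, (1 − n/N)·s²/n ≤ D requires n ≥ n₀/(1 + n₀/N) = 987.5318/(1 + 987.5318/32820) = 958.6856.
Rounding up, n = 959.

959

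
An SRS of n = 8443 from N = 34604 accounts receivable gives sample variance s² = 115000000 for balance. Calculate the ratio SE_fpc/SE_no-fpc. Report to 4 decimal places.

0.8695

f = n/N = 8443/34604 = 0.24398913.
SE_no-fpc = √(s²/n) = 116.70797; SE_fpc = √((1−f)s²/n) = 101.47628.
Ratio = √(1−f) = 0.86948885.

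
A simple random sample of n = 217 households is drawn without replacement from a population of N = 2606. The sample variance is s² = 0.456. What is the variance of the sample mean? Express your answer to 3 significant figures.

Under SRS without replacement, Var(ȳ) = (1 − f)·s²/n with f = n/N = 217/2606 = 0.08326938.
Var(ȳ) = (1 − 0.08326938)·0.456/217 = 0.91673062·0.0021013825 = 0.0019264017.

0.00193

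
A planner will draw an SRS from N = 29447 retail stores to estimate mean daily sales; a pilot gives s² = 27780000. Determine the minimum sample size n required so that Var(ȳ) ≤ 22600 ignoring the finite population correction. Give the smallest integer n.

Without fpc, n₀ = s²/D = 27780000/22600 = 1229.2035.
Rounding up, n = 1230.

1230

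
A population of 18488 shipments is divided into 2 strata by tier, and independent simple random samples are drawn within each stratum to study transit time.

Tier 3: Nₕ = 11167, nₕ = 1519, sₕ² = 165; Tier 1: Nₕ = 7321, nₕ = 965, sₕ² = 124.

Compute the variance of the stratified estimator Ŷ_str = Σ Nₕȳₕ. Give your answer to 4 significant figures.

Var(Ŷ_str) = Σₕ Nₕ²(1 − fₕ)sₕ²/nₕ.
Tier 3: 11167²·(1 − 1519/11167)·165/1519 = 1.1703075 × 10^7.
Tier 1: 7321²·(1 − 965/7321)·124/965 = 5.9792769 × 10^6.
Sum = 1.7682352 × 10^7.

1.768 × 10^7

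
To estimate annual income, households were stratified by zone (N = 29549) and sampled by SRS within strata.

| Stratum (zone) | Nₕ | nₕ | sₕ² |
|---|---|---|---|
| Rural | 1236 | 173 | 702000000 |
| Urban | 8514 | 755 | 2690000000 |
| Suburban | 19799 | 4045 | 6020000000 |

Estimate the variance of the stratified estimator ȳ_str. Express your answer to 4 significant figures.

Var(ȳ_str) = Σₕ Wₕ²(1 − fₕ)sₕ²/nₕ with Wₕ = Nₕ/N, N = 29549.
Rural: Wₕ = 0.04182883; term = 0.04182883²·(1 − 0.13996764)·702000000/173 = 6106.0052.
Urban: Wₕ = 0.28813158; term = 0.28813158²·(1 − 0.08867747)·2690000000/755 = 269562.3.
Suburban: Wₕ = 0.67003960; term = 0.67003960²·(1 − 0.20430325)·6020000000/4045 = 531650.82.
Sum = 807319.13.

807300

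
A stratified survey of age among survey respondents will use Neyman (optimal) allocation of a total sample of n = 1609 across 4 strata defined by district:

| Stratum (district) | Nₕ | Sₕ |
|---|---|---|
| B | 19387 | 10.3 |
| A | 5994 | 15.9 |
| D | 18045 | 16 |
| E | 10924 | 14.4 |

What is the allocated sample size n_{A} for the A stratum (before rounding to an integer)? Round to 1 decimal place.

Neyman allocation: nₕ = n·NₕSₕ / Σⱼ NⱼSⱼ.
Σ NⱼSⱼ = 19387·10.3 + 5994·15.9 + 18045·16 + 10924·14.4 = 741016.3.
n_{A} = 1609·5994·15.9 / 741016.3 = 206.9.

206.9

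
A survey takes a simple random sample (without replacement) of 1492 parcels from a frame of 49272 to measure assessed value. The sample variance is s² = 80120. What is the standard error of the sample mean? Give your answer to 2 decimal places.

7.22

Under SRS without replacement, Var(ȳ) = (1 − f)·s²/n with f = n/N = 1492/49272 = 0.03028089.
Var(ȳ) = (1 − 0.03028089)·80120/1492 = 0.96971911·53.699732 = 52.073656.
SE(ȳ) = √(52.073656) = 7.22.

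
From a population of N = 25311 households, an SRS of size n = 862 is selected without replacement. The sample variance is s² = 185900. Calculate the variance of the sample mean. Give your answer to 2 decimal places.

Under SRS without replacement, Var(ȳ) = (1 − f)·s²/n with f = n/N = 862/25311 = 0.03405634.
Var(ȳ) = (1 − 0.03405634)·185900/862 = 0.96594366·215.66125 = 208.31662.

208.32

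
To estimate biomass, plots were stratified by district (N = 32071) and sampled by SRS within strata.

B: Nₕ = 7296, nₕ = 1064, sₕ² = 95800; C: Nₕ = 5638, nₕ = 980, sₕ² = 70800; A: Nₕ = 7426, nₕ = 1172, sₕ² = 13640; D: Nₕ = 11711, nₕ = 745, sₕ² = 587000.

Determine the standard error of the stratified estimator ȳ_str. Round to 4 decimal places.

10.2337

Var(ȳ_str) = Σₕ Wₕ²(1 − fₕ)sₕ²/nₕ with Wₕ = Nₕ/N, N = 32071.
B: Wₕ = 0.22749524; term = 0.22749524²·(1 − 0.14583333)·95800/1064 = 3.9802573.
C: Wₕ = 0.17579745; term = 0.17579745²·(1 − 0.17382050)·70800/980 = 1.8446192.
A: Wₕ = 0.23154875; term = 0.23154875²·(1 − 0.15782386)·13640/1172 = 0.52550225.
D: Wₕ = 0.36515855; term = 0.36515855²·(1 − 0.06361540)·587000/745 = 98.37824.
Sum = 104.72862.
SE = √(104.72862) = 10.2337.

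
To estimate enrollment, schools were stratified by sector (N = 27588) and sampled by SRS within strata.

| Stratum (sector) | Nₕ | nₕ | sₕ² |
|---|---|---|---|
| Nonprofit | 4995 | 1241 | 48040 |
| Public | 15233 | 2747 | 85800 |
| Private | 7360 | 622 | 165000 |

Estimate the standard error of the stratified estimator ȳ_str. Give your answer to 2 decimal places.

Var(ȳ_str) = Σₕ Wₕ²(1 − fₕ)sₕ²/nₕ with Wₕ = Nₕ/N, N = 27588.
Nonprofit: Wₕ = 0.18105698; term = 0.18105698²·(1 − 0.24844845)·48040/1241 = 0.95371924.
Public: Wₕ = 0.55216036; term = 0.55216036²·(1 − 0.18033217)·85800/2747 = 7.8054324.
Private: Wₕ = 0.26678266; term = 0.26678266²·(1 − 0.08451087)·165000/622 = 17.284704.
Sum = 26.043856.
SE = √(26.043856) = 5.10.

5.10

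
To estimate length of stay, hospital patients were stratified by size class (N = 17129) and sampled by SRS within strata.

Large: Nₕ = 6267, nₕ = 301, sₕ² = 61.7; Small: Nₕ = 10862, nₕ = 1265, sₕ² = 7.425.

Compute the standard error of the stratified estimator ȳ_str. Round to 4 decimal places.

Var(ȳ_str) = Σₕ Wₕ²(1 − fₕ)sₕ²/nₕ with Wₕ = Nₕ/N, N = 17129.
Large: Wₕ = 0.36587075; term = 0.36587075²·(1 − 0.04802936)·61.7/301 = 0.026121469.
Small: Wₕ = 0.63412925; term = 0.63412925²·(1 − 0.11646106)·7.425/1265 = 0.0020853896.
Sum = 0.028206859.
SE = √(0.028206859) = 0.1679.

0.1679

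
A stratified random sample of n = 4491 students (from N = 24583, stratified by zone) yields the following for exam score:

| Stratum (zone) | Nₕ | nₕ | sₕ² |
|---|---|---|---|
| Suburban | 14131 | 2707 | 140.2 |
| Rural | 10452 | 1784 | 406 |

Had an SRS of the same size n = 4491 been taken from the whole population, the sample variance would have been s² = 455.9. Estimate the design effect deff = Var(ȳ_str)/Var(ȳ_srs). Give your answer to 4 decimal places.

0.5780

Var(ȳ_str) = Σ Wₕ²(1−fₕ)sₕ²/nₕ with Wₕ = Nₕ/24583:
  Suburban: (14131/24583)²·(1−2707/14131)·140.2/2707 = 0.013835061
  Rural: (10452/24583)²·(1−1784/10452)·406/1784 = 0.034117698
  → Var(ȳ_str) = 0.047952759.
Var(ȳ_srs) = (1 − 4491/24583)·455.9/4491 = 0.082968803.
deff = 0.047952759 / 0.082968803 = 0.5780.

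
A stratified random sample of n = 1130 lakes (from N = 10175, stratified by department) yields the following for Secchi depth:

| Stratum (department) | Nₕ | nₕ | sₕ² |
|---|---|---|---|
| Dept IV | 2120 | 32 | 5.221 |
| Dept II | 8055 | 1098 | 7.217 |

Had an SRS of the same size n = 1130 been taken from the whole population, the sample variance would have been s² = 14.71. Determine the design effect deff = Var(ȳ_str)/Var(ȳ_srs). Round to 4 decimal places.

0.9103

Var(ȳ_str) = Σ Wₕ²(1−fₕ)sₕ²/nₕ with Wₕ = Nₕ/10175:
  Dept IV: (2120/10175)²·(1−32/2120)·5.221/32 = 0.0069759159
  Dept II: (8055/10175)²·(1−1098/8055)·7.217/1098 = 0.0035577308
  → Var(ȳ_str) = 0.010533647.
Var(ȳ_srs) = (1 − 1130/10175)·14.71/1130 = 0.011571999.
deff = 0.010533647 / 0.011571999 = 0.9103.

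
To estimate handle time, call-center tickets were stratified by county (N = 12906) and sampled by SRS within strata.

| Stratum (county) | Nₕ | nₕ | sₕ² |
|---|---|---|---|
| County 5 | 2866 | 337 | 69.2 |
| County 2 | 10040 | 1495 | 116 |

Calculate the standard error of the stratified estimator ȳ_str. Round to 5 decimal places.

0.22113

Var(ȳ_str) = Σₕ Wₕ²(1 − fₕ)sₕ²/nₕ with Wₕ = Nₕ/N, N = 12906.
County 5: Wₕ = 0.22206726; term = 0.22206726²·(1 − 0.11758548)·69.2/337 = 0.00893548.
County 2: Wₕ = 0.77793274; term = 0.77793274²·(1 − 0.14890438)·116/1495 = 0.039964948.
Sum = 0.048900428.
SE = √(0.048900428) = 0.22113.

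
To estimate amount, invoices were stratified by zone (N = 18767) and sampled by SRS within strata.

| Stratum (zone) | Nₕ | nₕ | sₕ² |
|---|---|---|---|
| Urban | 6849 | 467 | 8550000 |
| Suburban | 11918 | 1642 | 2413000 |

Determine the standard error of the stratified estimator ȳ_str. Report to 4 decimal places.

Var(ȳ_str) = Σₕ Wₕ²(1 − fₕ)sₕ²/nₕ with Wₕ = Nₕ/N, N = 18767.
Urban: Wₕ = 0.36494911; term = 0.36494911²·(1 − 0.06818514)·8550000/467 = 2272.184.
Suburban: Wₕ = 0.63505089; term = 0.63505089²·(1 − 0.13777479)·2413000/1642 = 511.00122.
Sum = 2783.1852.
SE = √(2783.1852) = 52.7559.

52.7559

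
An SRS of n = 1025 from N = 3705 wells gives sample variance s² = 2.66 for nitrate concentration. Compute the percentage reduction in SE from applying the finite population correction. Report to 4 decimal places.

f = n/N = 1025/3705 = 0.27665317.
SE_no-fpc = √(s²/n) = 0.050942339; SE_fpc = √((1−f)s²/n) = 0.043326357.
Ratio = √(1−f) = 0.85049799. Reduction = 100·(1 − 0.85049799) = 14.9502%.

14.9502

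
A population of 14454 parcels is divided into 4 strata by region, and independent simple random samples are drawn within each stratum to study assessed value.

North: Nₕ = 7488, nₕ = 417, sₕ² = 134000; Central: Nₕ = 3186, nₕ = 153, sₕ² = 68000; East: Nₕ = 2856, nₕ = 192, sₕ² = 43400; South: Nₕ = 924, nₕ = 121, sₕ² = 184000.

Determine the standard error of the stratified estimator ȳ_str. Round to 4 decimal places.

Var(ȳ_str) = Σₕ Wₕ²(1 − fₕ)sₕ²/nₕ with Wₕ = Nₕ/N, N = 14454.
North: Wₕ = 0.51805729; term = 0.51805729²·(1 − 0.05568910)·134000/417 = 81.440291.
Central: Wₕ = 0.22042341; term = 0.22042341²·(1 − 0.04802260)·68000/153 = 20.556992.
East: Wₕ = 0.19759236; term = 0.19759236²·(1 − 0.06722689)·43400/192 = 8.2319898.
South: Wₕ = 0.06392694; term = 0.06392694²·(1 − 0.13095238)·184000/121 = 5.4006231.
Sum = 115.6299.
SE = √(115.6299) = 10.7531.

10.7531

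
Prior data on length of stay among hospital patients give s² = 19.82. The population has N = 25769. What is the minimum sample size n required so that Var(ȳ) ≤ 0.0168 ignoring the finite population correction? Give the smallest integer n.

1180

Without fpc, n₀ = s²/D = 19.82/0.0168 = 1179.7619.
Rounding up, n = 1180.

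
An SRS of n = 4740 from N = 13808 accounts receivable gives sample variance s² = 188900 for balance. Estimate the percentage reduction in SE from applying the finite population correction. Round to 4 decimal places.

18.9617

f = n/N = 4740/13808 = 0.34327926.
SE_no-fpc = √(s²/n) = 6.3128694; SE_fpc = √((1−f)s²/n) = 5.1158426.
Ratio = √(1−f) = 0.81038308. Reduction = 100·(1 − 0.81038308) = 18.9617%.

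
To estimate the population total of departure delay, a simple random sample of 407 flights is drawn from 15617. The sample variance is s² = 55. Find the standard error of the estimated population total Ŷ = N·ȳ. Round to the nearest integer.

5666

Var(Ŷ) = N²·Var(ȳ) = N²·(1 − n/N)·s²/n.
f = 407/15617 = 0.02606134; Var(ȳ) = 0.97393866·55/407 = 0.13161333.
Var(Ŷ) = 15617² · 0.13161333 = 3.2099266 × 10^7.
SE(Ŷ) = √(3.2099266 × 10^7) = 5666.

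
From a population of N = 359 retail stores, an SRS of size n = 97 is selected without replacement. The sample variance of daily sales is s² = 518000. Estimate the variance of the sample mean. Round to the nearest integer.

3897

Under SRS without replacement, Var(ȳ) = (1 − f)·s²/n with f = n/N = 97/359 = 0.27019499.
Var(ȳ) = (1 − 0.27019499)·518000/97 = 0.72980501·5340.2062 = 3897.3092.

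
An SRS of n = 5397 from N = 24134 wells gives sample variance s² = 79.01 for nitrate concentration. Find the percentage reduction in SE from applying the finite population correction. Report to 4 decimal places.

f = n/N = 5397/24134 = 0.22362642.
SE_no-fpc = √(s²/n) = 0.12099428; SE_fpc = √((1−f)s²/n) = 0.10661055.
Ratio = √(1−f) = 0.88112064. Reduction = 100·(1 − 0.88112064) = 11.8879%.

11.8879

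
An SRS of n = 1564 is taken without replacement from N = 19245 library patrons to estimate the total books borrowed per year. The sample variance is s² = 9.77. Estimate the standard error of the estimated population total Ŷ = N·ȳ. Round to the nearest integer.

Var(Ŷ) = N²·Var(ȳ) = N²·(1 − n/N)·s²/n.
f = 1564/19245 = 0.08126786; Var(ȳ) = 0.91873214·9.77/1564 = 0.0057391387.
Var(Ŷ) = 19245² · 0.0057391387 = 2.1256049 × 10^6.
SE(Ŷ) = √(2.1256049 × 10^6) = 1458.

1458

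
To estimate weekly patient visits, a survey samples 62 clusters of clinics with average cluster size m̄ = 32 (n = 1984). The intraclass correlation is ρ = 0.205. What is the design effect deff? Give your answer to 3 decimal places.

deff = 1 + (32 − 1)·0.205 = 1 + 6.355 = 7.355.

7.355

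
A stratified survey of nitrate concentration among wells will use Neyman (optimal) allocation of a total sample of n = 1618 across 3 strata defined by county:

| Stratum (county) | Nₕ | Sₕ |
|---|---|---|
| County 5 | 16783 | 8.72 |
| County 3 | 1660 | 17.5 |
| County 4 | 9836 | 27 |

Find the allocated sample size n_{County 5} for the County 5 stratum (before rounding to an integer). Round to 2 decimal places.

Neyman allocation: nₕ = n·NₕSₕ / Σⱼ NⱼSⱼ.
Σ NⱼSⱼ = 16783·8.72 + 1660·17.5 + 9836·27 = 440969.76.
n_{County 5} = 1618·16783·8.72 / 440969.76 = 536.98.

536.98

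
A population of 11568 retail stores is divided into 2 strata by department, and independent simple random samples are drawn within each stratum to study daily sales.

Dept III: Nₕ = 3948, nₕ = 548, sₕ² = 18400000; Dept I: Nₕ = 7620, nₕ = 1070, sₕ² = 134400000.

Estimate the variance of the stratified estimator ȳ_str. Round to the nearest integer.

50216

Var(ȳ_str) = Σₕ Wₕ²(1 − fₕ)sₕ²/nₕ with Wₕ = Nₕ/N, N = 11568.
Dept III: Wₕ = 0.34128631; term = 0.34128631²·(1 − 0.13880446)·18400000/548 = 3368.0363.
Dept I: Wₕ = 0.65871369; term = 0.65871369²·(1 − 0.14041995)·134400000/1070 = 46848.447.
Sum = 50216.483.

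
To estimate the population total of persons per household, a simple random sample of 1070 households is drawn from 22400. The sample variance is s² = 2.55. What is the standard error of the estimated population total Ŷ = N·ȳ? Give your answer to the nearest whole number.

1067

Var(Ŷ) = N²·Var(ȳ) = N²·(1 − n/N)·s²/n.
f = 1070/22400 = 0.04776786; Var(ȳ) = 0.95223214·2.55/1070 = 0.0022693383.
Var(Ŷ) = 22400² · 0.0022693383 = 1.1386632 × 10^6.
SE(Ŷ) = √(1.1386632 × 10^6) = 1067.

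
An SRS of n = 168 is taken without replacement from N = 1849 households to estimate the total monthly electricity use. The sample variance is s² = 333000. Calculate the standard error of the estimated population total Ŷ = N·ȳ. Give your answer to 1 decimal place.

Var(Ŷ) = N²·Var(ȳ) = N²·(1 − n/N)·s²/n.
f = 168/1849 = 0.09085992; Var(ȳ) = 0.90914008·333000/168 = 1802.0455.
Var(Ŷ) = 1849² · 1802.0455 = 6.160835 × 10^9.
SE(Ŷ) = √(6.160835 × 10^9) = 78491.0.

78491.0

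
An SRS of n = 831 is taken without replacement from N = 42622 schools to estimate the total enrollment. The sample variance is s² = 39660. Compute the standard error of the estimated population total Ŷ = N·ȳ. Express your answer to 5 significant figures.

291560

Var(Ŷ) = N²·Var(ȳ) = N²·(1 − n/N)·s²/n.
f = 831/42622 = 0.01949697; Var(ȳ) = 0.98050303·39660/831 = 46.795126.
Var(Ŷ) = 42622² · 46.795126 = 8.5009658 × 10^10.
SE(Ŷ) = √(8.5009658 × 10^10) = 291560.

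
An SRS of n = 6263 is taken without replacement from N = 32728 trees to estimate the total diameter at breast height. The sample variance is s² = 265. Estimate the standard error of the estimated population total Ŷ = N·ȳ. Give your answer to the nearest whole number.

6054

Var(Ŷ) = N²·Var(ȳ) = N²·(1 − n/N)·s²/n.
f = 6263/32728 = 0.19136519; Var(ȳ) = 0.80863481·265/6263 = 0.034214949.
Var(Ŷ) = 32728² · 0.034214949 = 3.6648384 × 10^7.
SE(Ŷ) = √(3.6648384 × 10^7) = 6054.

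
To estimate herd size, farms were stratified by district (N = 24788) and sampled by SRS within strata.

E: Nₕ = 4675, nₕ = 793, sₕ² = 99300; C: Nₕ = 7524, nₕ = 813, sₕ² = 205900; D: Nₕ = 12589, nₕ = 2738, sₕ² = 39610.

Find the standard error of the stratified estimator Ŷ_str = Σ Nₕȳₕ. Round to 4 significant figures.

129800

Var(Ŷ_str) = Σₕ Nₕ²(1 − fₕ)sₕ²/nₕ.
E: 4675²·(1 − 793/4675)·99300/793 = 2.2725487 × 10^9.
C: 7524²·(1 − 813/7524)·205900/813 = 1.2787976 × 10^10.
D: 12589²·(1 − 2738/12589)·39610/2738 = 1.7940847 × 10^9.
Sum = 1.6854609 × 10^10.
SE = √(1.6854609 × 10^10) = 129800.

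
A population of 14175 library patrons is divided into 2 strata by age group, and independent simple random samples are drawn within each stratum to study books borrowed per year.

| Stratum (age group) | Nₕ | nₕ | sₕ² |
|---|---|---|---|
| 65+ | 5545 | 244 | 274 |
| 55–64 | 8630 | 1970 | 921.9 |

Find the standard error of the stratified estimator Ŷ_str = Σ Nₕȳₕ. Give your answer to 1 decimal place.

7739.8

Var(Ŷ_str) = Σₕ Nₕ²(1 − fₕ)sₕ²/nₕ.
65+: 5545²·(1 − 244/5545)·274/244 = 3.3008067 × 10^7.
55–64: 8630²·(1 − 1970/8630)·921.9/1970 = 2.6896924 × 10^7.
Sum = 5.9904991 × 10^7.
SE = √(5.9904991 × 10^7) = 7739.8.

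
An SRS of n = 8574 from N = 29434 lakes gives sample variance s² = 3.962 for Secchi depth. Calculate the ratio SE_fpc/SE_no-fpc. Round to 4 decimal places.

f = n/N = 8574/29434 = 0.29129578.
SE_no-fpc = √(s²/n) = 0.021496388; SE_fpc = √((1−f)s²/n) = 0.018096642.
Ratio = √(1−f) = 0.84184572.

0.8418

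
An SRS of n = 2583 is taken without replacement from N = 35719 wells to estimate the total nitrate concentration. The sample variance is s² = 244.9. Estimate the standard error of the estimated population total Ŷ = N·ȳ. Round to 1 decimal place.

10593.3

Var(Ŷ) = N²·Var(ȳ) = N²·(1 − n/N)·s²/n.
f = 2583/35719 = 0.07231445; Var(ȳ) = 0.92768555·244.9/2583 = 0.087955939.
Var(Ŷ) = 35719² · 0.087955939 = 1.1221832 × 10^8.
SE(Ŷ) = √(1.1221832 × 10^8) = 10593.3.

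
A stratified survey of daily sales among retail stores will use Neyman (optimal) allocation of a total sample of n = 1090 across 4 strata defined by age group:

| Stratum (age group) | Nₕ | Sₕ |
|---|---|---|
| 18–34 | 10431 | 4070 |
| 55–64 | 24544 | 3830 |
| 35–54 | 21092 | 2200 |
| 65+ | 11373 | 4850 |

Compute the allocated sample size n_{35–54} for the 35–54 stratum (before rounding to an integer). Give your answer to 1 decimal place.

Neyman allocation: nₕ = n·NₕSₕ / Σⱼ NⱼSⱼ.
Σ NⱼSⱼ = 10431·4070 + 24544·3830 + 21092·2200 + 11373·4850 = 2.3801914 × 10^8.
n_{35–54} = 1090·21092·2200 / (2.3801914 × 10^8) = 212.5.

212.5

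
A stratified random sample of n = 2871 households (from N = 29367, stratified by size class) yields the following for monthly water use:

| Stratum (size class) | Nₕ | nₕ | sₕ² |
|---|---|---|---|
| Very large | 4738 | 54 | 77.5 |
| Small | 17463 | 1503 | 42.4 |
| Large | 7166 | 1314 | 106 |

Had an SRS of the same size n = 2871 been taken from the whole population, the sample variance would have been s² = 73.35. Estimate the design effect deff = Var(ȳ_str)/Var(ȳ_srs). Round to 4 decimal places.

2.1679

Var(ȳ_str) = Σ Wₕ²(1−fₕ)sₕ²/nₕ with Wₕ = Nₕ/29367:
  Very large: (4738/29367)²·(1−54/4738)·77.5/54 = 0.036931821
  Small: (17463/29367)²·(1−1503/17463)·42.4/1503 = 0.0091167375
  Large: (7166/29367)²·(1−1314/7166)·106/1314 = 0.0039225858
  → Var(ȳ_str) = 0.049971144.
Var(ȳ_srs) = (1 − 2871/29367)·73.35/2871 = 0.023050888.
deff = 0.049971144 / 0.023050888 = 2.1679.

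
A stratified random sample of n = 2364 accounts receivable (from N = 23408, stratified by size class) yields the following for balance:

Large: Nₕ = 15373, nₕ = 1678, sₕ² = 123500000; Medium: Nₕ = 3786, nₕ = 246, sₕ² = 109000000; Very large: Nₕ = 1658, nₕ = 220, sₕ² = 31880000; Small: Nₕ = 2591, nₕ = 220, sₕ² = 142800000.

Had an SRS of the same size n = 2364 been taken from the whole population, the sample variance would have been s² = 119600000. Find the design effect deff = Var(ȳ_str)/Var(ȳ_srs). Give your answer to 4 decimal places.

1.0339

Var(ȳ_str) = Σ Wₕ²(1−fₕ)sₕ²/nₕ with Wₕ = Nₕ/23408:
  Large: (15373/23408)²·(1−1678/15373)·123500000/1678 = 28279.195
  Medium: (3786/23408)²·(1−246/3786)·109000000/246 = 10837.938
  Very large: (1658/23408)²·(1−220/1658)·31880000/220 = 630.53678
  Small: (2591/23408)²·(1−220/2591)·142800000/220 = 7277.3938
  → Var(ȳ_str) = 47025.064.
Var(ȳ_srs) = (1 − 2364/23408)·119600000/2364 = 45482.852.
deff = 47025.064 / 45482.852 = 1.0339.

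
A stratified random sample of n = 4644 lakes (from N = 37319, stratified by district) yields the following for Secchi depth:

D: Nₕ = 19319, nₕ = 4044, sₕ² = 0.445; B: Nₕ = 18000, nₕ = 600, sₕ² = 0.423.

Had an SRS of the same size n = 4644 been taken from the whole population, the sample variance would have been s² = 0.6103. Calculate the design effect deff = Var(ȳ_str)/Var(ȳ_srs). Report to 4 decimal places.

1.5805

Var(ȳ_str) = Σ Wₕ²(1−fₕ)sₕ²/nₕ with Wₕ = Nₕ/37319:
  D: (19319/37319)²·(1−4044/19319)·0.445/4044 = 2.3316037 × 10^-5
  B: (18000/37319)²·(1−600/18000)·0.423/600 = 1.5854439 × 10^-4
  → Var(ȳ_str) = 1.8186043 × 10^-4.
Var(ȳ_srs) = (1 − 4644/37319)·0.6103/4644 = 1.1506328 × 10^-4.
deff = (1.8186043 × 10^-4) / (1.1506328 × 10^-4) = 1.5805.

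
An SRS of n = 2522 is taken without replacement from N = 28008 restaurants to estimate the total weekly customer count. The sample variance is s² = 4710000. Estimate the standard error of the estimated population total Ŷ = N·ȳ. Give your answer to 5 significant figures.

Var(Ŷ) = N²·Var(ȳ) = N²·(1 − n/N)·s²/n.
f = 2522/28008 = 0.09004570; Var(ȳ) = 0.90995430·4710000/2522 = 1699.3992.
Var(Ŷ) = 28008² · 1699.3992 = 1.3330904 × 10^12.
SE(Ŷ) = √(1.3330904 × 10^12) = 1.1546 × 10^6.

1.1546 × 10^6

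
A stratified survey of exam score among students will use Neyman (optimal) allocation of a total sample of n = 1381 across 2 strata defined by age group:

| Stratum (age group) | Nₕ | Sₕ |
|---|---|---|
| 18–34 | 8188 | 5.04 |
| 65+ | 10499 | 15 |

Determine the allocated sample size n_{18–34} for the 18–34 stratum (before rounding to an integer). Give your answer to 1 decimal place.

Neyman allocation: nₕ = n·NₕSₕ / Σⱼ NⱼSⱼ.
Σ NⱼSⱼ = 8188·5.04 + 10499·15 = 198752.52.
n_{18–34} = 1381·8188·5.04 / 198752.52 = 286.7.

286.7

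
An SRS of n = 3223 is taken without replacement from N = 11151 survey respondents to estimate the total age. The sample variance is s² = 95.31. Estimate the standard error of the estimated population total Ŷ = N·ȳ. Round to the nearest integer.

Var(Ŷ) = N²·Var(ȳ) = N²·(1 − n/N)·s²/n.
f = 3223/11151 = 0.28903237; Var(ȳ) = 0.71096763·95.31/3223 = 0.021024612.
Var(Ŷ) = 11151² · 0.021024612 = 2.6143012 × 10^6.
SE(Ŷ) = √(2.6143012 × 10^6) = 1617.

1617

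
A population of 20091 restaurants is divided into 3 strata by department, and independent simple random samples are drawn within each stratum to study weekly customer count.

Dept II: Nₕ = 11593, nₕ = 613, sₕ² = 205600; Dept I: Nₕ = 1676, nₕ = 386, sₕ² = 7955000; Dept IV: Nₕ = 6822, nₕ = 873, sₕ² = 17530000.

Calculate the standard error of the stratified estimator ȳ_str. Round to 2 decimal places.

47.28

Var(ȳ_str) = Σₕ Wₕ²(1 − fₕ)sₕ²/nₕ with Wₕ = Nₕ/N, N = 20091.
Dept II: Wₕ = 0.57702454; term = 0.57702454²·(1 − 0.05287674)·205600/613 = 105.76883.
Dept I: Wₕ = 0.08342044; term = 0.08342044²·(1 − 0.23031026)·7955000/386 = 110.38587.
Dept IV: Wₕ = 0.33955502; term = 0.33955502²·(1 − 0.12796834)·17530000/873 = 2018.9253.
Sum = 2235.08.
SE = √(2235.08) = 47.28.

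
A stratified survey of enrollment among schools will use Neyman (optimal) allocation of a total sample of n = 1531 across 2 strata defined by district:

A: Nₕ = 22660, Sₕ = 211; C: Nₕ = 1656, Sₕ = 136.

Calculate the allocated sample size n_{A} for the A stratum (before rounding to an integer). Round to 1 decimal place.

1462.1

Neyman allocation: nₕ = n·NₕSₕ / Σⱼ NⱼSⱼ.
Σ NⱼSⱼ = 22660·211 + 1656·136 = 5.006476 × 10^6.
n_{A} = 1531·22660·211 / (5.006476 × 10^6) = 1462.1.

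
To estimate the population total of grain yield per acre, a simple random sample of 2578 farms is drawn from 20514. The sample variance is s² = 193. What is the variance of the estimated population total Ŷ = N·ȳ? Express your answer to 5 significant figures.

2.7545 × 10^7

Var(Ŷ) = N²·Var(ȳ) = N²·(1 − n/N)·s²/n.
f = 2578/20514 = 0.12567027; Var(ȳ) = 0.87432973·193/2578 = 0.065456027.
Var(Ŷ) = 20514² · 0.065456027 = 2.754548 × 10^7.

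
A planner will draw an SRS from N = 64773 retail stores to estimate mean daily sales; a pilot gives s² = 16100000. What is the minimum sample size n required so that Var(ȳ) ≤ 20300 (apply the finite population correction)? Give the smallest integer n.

784

Without fpc, n₀ = s²/D = 16100000/20300 = 793.1034.
With fpc, (1 − n/N)·s²/n ≤ D requires n ≥ n₀/(1 + n₀/N) = 793.1034/(1 + 793.1034/64773) = 783.5098.
Rounding up, n = 784.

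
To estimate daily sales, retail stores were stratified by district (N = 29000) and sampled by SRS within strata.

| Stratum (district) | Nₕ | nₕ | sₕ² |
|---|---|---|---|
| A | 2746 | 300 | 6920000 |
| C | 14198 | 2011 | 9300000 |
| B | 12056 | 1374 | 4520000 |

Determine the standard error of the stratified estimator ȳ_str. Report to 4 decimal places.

40.4901

Var(ȳ_str) = Σₕ Wₕ²(1 − fₕ)sₕ²/nₕ with Wₕ = Nₕ/N, N = 29000.
A: Wₕ = 0.09468966; term = 0.09468966²·(1 − 0.10924982)·6920000/300 = 184.22384.
C: Wₕ = 0.48958621; term = 0.48958621²·(1 − 0.14163967)·9300000/2011 = 951.47825.
B: Wₕ = 0.41572414; term = 0.41572414²·(1 − 0.11396815)·4520000/1374 = 503.74589.
Sum = 1639.448.
SE = √(1639.448) = 40.4901.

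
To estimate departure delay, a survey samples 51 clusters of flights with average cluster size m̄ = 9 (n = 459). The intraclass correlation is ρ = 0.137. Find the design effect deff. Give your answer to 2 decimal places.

deff = 1 + (9 − 1)·0.137 = 1 + 1.096 = 2.096.

2.10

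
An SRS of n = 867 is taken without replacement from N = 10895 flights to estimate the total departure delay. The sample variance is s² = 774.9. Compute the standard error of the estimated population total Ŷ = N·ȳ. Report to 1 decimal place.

Var(Ŷ) = N²·Var(ȳ) = N²·(1 − n/N)·s²/n.
f = 867/10895 = 0.07957779; Var(ȳ) = 0.92042221·774.9/867 = 0.82264726.
Var(Ŷ) = 10895² · 0.82264726 = 9.7649073 × 10^7.
SE(Ŷ) = √(9.7649073 × 10^7) = 9881.8.

9881.8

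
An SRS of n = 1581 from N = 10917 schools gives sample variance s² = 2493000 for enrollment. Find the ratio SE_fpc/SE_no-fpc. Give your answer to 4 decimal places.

0.9248

f = n/N = 1581/10917 = 0.14482001.
SE_no-fpc = √(s²/n) = 39.709572; SE_fpc = √((1−f)s²/n) = 36.721801.
Ratio = √(1−f) = 0.92475943.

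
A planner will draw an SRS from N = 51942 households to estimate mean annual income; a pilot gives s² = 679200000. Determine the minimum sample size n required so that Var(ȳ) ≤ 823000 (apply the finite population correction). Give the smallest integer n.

Without fpc, n₀ = s²/D = 679200000/823000 = 825.2734.
With fpc, (1 − n/N)·s²/n ≤ D requires n ≥ n₀/(1 + n₀/N) = 825.2734/(1 + 825.2734/51942) = 812.3662.
Rounding up, n = 813.

813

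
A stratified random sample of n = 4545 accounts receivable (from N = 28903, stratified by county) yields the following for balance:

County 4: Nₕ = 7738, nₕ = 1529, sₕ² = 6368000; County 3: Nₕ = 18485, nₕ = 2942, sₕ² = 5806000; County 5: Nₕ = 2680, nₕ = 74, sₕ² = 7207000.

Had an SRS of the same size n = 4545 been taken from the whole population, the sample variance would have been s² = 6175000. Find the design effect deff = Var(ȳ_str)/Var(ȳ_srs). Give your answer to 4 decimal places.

Var(ȳ_str) = Σ Wₕ²(1−fₕ)sₕ²/nₕ with Wₕ = Nₕ/28903:
  County 4: (7738/28903)²·(1−1529/7738)·6368000/1529 = 239.53011
  County 3: (18485/28903)²·(1−2942/18485)·5806000/2942 = 678.73902
  County 5: (2680/28903)²·(1−74/2680)·7207000/74 = 814.22824
  → Var(ȳ_str) = 1732.4974.
Var(ȳ_srs) = (1 − 4545/28903)·6175000/4545 = 1144.9902.
deff = 1732.4974 / 1144.9902 = 1.5131.

1.5131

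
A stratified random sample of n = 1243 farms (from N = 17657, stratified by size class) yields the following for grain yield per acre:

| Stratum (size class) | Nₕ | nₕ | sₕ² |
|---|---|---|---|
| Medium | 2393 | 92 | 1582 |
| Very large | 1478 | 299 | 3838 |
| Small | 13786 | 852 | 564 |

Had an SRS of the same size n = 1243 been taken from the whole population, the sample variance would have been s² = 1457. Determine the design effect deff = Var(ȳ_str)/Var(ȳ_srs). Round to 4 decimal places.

0.6920

Var(ȳ_str) = Σ Wₕ²(1−fₕ)sₕ²/nₕ with Wₕ = Nₕ/17657:
  Medium: (2393/17657)²·(1−92/2393)·1582/92 = 0.30369954
  Very large: (1478/17657)²·(1−299/1478)·3838/299 = 0.07174443
  Small: (13786/17657)²·(1−852/13786)·564/852 = 0.37859668
  → Var(ȳ_str) = 0.75404065.
Var(ȳ_srs) = (1 − 1243/17657)·1457/1243 = 1.0896473.
deff = 0.75404065 / 1.0896473 = 0.6920.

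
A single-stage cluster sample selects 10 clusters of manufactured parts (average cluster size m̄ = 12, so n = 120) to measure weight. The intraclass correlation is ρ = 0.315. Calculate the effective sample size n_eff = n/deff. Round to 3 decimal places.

26.876

deff = 1 + (12 − 1)·0.315 = 1 + 3.465 = 4.465.
n_eff = 120 / 4.465 = 26.876.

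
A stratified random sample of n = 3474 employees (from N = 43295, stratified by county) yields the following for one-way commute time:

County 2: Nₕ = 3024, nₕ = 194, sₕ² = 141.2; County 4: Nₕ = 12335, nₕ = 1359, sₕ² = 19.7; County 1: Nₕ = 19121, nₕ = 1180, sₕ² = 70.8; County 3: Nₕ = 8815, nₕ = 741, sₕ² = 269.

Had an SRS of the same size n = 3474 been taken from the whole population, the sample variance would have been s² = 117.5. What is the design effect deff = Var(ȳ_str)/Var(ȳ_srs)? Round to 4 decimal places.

0.9365

Var(ȳ_str) = Σ Wₕ²(1−fₕ)sₕ²/nₕ with Wₕ = Nₕ/43295:
  County 2: (3024/43295)²·(1−194/3024)·141.2/194 = 0.0033229645
  County 4: (12335/43295)²·(1−1359/12335)·19.7/1359 = 0.0010470189
  County 1: (19121/43295)²·(1−1180/19121)·70.8/1180 = 0.010980775
  County 3: (8815/43295)²·(1−741/8815)·269/741 = 0.013783822
  → Var(ȳ_str) = 0.02913458.
Var(ȳ_srs) = (1 − 3474/43295)·117.5/3474 = 0.031108744.
deff = 0.02913458 / 0.031108744 = 0.9365.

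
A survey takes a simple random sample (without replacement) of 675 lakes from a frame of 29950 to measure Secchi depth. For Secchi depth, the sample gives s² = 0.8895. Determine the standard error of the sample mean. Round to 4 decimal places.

0.0359

Under SRS without replacement, Var(ȳ) = (1 − f)·s²/n with f = n/N = 675/29950 = 0.02253756.
Var(ȳ) = (1 − 0.02253756)·0.8895/675 = 0.97746244·0.0013177778 = 0.0012880783.
SE(ȳ) = √(0.0012880783) = 0.0359.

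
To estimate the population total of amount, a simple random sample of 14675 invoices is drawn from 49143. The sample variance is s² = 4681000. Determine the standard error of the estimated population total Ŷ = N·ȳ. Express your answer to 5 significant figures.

Var(Ŷ) = N²·Var(ȳ) = N²·(1 − n/N)·s²/n.
f = 14675/49143 = 0.29861832; Var(ȳ) = 0.70138168·4681000/14675 = 223.72522.
Var(Ŷ) = 49143² · 223.72522 = 5.4030411 × 10^11.
SE(Ŷ) = √(5.4030411 × 10^11) = 735050.

735050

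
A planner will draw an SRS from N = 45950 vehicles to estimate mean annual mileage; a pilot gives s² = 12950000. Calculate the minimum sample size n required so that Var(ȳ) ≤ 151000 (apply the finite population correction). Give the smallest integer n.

86

Without fpc, n₀ = s²/D = 12950000/151000 = 85.7616.
With fpc, (1 − n/N)·s²/n ≤ D requires n ≥ n₀/(1 + n₀/N) = 85.7616/(1 + 85.7616/45950) = 85.6018.
Rounding up, n = 86.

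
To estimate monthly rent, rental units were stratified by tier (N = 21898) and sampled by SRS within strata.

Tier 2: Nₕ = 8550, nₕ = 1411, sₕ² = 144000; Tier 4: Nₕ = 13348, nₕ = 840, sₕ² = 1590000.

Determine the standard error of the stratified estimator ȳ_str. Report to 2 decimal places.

25.92

Var(ȳ_str) = Σₕ Wₕ²(1 − fₕ)sₕ²/nₕ with Wₕ = Nₕ/N, N = 21898.
Tier 2: Wₕ = 0.39044662; term = 0.39044662²·(1 − 0.16502924)·144000/1411 = 12.990626.
Tier 4: Wₕ = 0.60955338; term = 0.60955338²·(1 − 0.06293078)·1590000/840 = 659.04187.
Sum = 672.0325.
SE = √(672.0325) = 25.92.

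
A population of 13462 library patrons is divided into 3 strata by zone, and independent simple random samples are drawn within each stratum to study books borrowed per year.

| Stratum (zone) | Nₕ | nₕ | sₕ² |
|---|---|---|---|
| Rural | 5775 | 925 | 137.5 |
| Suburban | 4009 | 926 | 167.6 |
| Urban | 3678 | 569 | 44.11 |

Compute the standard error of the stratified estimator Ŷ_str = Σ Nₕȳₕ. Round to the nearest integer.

Var(Ŷ_str) = Σₕ Nₕ²(1 − fₕ)sₕ²/nₕ.
Rural: 5775²·(1 − 925/5775)·137.5/925 = 4.1634628 × 10^6.
Suburban: 4009²·(1 − 926/4009)·167.6/926 = 2.2370341 × 10^6.
Urban: 3678²·(1 − 569/3678)·44.11/569 = 886456.11.
Sum = 7.286953 × 10^6.
SE = √(7.286953 × 10^6) = 2699.

2699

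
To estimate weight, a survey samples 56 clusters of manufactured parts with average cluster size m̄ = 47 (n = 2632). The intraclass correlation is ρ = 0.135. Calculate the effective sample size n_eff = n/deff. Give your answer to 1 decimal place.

365.0

deff = 1 + (47 − 1)·0.135 = 1 + 6.21 = 7.21.
n_eff = 2632 / 7.21 = 365.0.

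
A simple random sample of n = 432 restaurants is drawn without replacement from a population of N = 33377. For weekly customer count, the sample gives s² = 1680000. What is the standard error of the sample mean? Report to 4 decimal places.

Under SRS without replacement, Var(ȳ) = (1 − f)·s²/n with f = n/N = 432/33377 = 0.01294304.
Var(ȳ) = (1 − 0.01294304)·1680000/432 = 0.98705696·3888.8889 = 3838.5548.
SE(ȳ) = √(3838.5548) = 61.9561.

61.9561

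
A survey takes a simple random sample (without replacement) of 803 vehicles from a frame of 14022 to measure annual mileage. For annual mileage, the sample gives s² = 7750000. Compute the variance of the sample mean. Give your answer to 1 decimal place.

9098.6

Under SRS without replacement, Var(ȳ) = (1 − f)·s²/n with f = n/N = 803/14022 = 0.05726715.
Var(ȳ) = (1 − 0.05726715)·7750000/803 = 0.94273285·9651.3076 = 9098.6047.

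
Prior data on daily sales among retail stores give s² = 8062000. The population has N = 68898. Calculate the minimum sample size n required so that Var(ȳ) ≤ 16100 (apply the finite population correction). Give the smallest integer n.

Without fpc, n₀ = s²/D = 8062000/16100 = 500.7453.
With fpc, (1 − n/N)·s²/n ≤ D requires n ≥ n₀/(1 + n₀/N) = 500.7453/(1 + 500.7453/68898) = 497.1322.
Rounding up, n = 498.

498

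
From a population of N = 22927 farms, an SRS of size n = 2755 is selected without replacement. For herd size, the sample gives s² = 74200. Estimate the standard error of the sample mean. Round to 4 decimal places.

Under SRS without replacement, Var(ȳ) = (1 − f)·s²/n with f = n/N = 2755/22927 = 0.12016400.
Var(ȳ) = (1 − 0.12016400)·74200/2755 = 0.87983600·26.932849 = 23.69649.
SE(ȳ) = √(23.69649) = 4.8679.

4.8679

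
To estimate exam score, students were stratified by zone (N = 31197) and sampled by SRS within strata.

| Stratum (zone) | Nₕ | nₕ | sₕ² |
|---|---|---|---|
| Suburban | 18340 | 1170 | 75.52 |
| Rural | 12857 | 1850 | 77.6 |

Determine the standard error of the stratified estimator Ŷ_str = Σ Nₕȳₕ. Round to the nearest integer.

Var(Ŷ_str) = Σₕ Nₕ²(1 − fₕ)sₕ²/nₕ.
Suburban: 18340²·(1 − 1170/18340)·75.52/1170 = 2.0325711 × 10^7.
Rural: 12857²·(1 − 1850/12857)·77.6/1850 = 5.9360644 × 10^6.
Sum = 2.6261775 × 10^7.
SE = √(2.6261775 × 10^7) = 5125.

5125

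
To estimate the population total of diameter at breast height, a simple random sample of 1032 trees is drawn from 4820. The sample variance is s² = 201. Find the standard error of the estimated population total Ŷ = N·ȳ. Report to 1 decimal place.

Var(Ŷ) = N²·Var(ȳ) = N²·(1 − n/N)·s²/n.
f = 1032/4820 = 0.21410788; Var(ȳ) = 0.78589212·201/1032 = 0.1530662.
Var(Ŷ) = 4820² · 0.1530662 = 3.5560952 × 10^6.
SE(Ŷ) = √(3.5560952 × 10^6) = 1885.8.

1885.8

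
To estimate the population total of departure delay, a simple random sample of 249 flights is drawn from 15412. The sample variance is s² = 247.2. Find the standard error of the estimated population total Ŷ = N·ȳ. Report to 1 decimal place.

15231.6

Var(Ŷ) = N²·Var(ȳ) = N²·(1 − n/N)·s²/n.
f = 249/15412 = 0.01615624; Var(ȳ) = 0.98384376·247.2/249 = 0.97673163.
Var(Ŷ) = 15412² · 0.97673163 = 2.3200281 × 10^8.
SE(Ŷ) = √(2.3200281 × 10^8) = 15231.6.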